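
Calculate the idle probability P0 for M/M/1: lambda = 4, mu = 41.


P0 = 1 - rho = 1 - 4/41 = 0.9024

0.9024


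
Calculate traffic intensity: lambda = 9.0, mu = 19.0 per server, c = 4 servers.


rho = lambda / (c * mu) = 9.0 / (4 * 19.0) = 0.1184

0.1184


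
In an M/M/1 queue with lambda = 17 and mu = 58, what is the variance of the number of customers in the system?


rho = 17/58; Var(N) = rho/(1-rho)^2 = 0.59

0.59


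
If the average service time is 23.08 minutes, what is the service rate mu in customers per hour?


mu = 60 / avg_service_time = 60 / 23.08 = 2.6 per hour

2.6 per hour


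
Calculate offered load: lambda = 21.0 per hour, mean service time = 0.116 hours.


Offered load a = lambda * E[S] = 21.0 * 0.116 = 2.44 Erlangs

2.44 Erlangs


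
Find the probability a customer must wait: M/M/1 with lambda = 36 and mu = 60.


P(wait) = rho = lambda/mu = 36/60 = 0.6

0.6


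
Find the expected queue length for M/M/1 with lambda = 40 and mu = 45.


rho = 40/45; Lq = rho^2/(1-rho) = 7.11

7.11


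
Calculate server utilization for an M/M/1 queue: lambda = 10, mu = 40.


rho = lambda/mu = 10/40 = 0.25

0.25


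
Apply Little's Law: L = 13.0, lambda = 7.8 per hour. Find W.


W = L / lambda = 13.0 / 7.8 = 1.6667 hours

1.6667 hours


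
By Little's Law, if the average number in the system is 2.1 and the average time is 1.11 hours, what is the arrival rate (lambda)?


lambda = L / W = 2.1 / 1.11 = 1.89 per hour

1.89 per hour


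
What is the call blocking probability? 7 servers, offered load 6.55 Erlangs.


B(N,A) = (A^N/N!) / sum(A^k/k!, k=0..N) with N=7, A=6.55 = 0.2206

0.2206


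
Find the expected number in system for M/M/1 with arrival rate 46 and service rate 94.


rho = 46/94; L = rho/(1-rho) = 0.96

0.96


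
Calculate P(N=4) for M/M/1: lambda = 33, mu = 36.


rho = 33/36; P(n) = (1-rho)*rho^n = (1-33/36)*(33/36)^4 = 0.0588

0.0588


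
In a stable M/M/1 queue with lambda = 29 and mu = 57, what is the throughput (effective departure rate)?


For a stable queue (lambda < mu), throughput = lambda = 29 per hour

29 per hour


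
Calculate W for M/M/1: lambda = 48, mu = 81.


W = 1/(mu - lambda) = 1/(81 - 48) = 0.0303 hours

0.0303 hours


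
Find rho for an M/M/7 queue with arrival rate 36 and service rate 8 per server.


rho = lambda/(c*mu) = 36/(7*8) = 0.6429

0.6429


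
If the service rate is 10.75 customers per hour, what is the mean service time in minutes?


Mean service time = 60/mu = 60/10.75 = 5.58 minutes

5.58 minutes


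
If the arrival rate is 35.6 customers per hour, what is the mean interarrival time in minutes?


Mean interarrival time = 60/lambda = 60/35.6 = 1.69 minutes

1.69 minutes


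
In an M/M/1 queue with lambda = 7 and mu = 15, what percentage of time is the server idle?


Idle fraction = (1 - rho) * 100 = (1 - 7/15) * 100 = 53.3%

53.3%


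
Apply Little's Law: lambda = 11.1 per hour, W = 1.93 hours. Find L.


L = lambda * W = 11.1 * 1.93 = 21.42

21.42


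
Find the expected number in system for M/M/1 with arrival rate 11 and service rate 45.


rho = 11/45; L = rho/(1-rho) = 0.32

0.32


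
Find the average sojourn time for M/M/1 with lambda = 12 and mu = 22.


W = 1/(mu - lambda) = 1/(22 - 12) = 0.1 hours

0.1 hours


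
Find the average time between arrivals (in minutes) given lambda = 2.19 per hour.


Mean interarrival time = 60/lambda = 60/2.19 = 27.4 minutes

27.4 minutes


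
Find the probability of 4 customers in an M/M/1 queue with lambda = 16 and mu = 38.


rho = 16/38; P(n) = (1-rho)*rho^n = (1-16/38)*(16/38)^4 = 0.0182

0.0182


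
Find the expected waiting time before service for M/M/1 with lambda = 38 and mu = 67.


rho = 38/67; Wq = rho/(mu - lambda) = 0.0196 hours

0.0196 hours


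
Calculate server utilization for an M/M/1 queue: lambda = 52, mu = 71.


rho = lambda/mu = 52/71 = 0.7324

0.7324


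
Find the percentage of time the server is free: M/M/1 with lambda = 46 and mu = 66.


Idle fraction = (1 - rho) * 100 = (1 - 46/66) * 100 = 30.3%

30.3%


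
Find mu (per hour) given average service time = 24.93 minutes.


mu = 60 / avg_service_time = 60 / 24.93 = 2.41 per hour

2.41 per hour


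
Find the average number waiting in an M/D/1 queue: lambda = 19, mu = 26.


M/D/1: Lq = rho^2 / (2*(1-rho)) where rho = 19/26; Lq = 0.99

0.99


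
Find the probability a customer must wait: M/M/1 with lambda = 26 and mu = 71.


P(wait) = rho = lambda/mu = 26/71 = 0.3662

0.3662


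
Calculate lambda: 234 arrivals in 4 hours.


lambda = total arrivals / time = 234 / 4 = 58.5 per hour

58.5 per hour


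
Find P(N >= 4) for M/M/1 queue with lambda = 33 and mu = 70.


P(N >= 4) = rho^4 = (33/70)^4 = 0.0494

0.0494


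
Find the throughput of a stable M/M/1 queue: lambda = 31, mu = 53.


For a stable queue (lambda < mu), throughput = lambda = 31 per hour

31 per hour


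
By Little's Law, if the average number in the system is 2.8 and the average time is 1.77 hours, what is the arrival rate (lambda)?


lambda = L / W = 2.8 / 1.77 = 1.58 per hour

1.58 per hour


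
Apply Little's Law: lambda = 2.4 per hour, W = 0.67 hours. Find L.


L = lambda * W = 2.4 * 0.67 = 1.61

1.61


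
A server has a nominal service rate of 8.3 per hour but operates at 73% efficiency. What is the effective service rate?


Effective rate = mu * efficiency = 8.3 * 0.73 = 6.06 per hour

6.06 per hour


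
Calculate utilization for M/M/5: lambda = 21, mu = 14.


rho = lambda/(c*mu) = 21/(5*14) = 0.3

0.3


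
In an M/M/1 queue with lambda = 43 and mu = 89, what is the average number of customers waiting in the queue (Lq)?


rho = 43/89; Lq = rho^2/(1-rho) = 0.45

0.45


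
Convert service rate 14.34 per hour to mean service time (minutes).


Mean service time = 60/mu = 60/14.34 = 4.18 minutes

4.18 minutes


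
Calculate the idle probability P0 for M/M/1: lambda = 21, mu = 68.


P0 = 1 - rho = 1 - 21/68 = 0.6912

0.6912


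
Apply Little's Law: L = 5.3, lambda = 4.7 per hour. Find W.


W = L / lambda = 5.3 / 4.7 = 1.1277 hours

1.1277 hours


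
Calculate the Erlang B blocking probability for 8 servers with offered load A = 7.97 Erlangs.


B(N,A) = (A^N/N!) / sum(A^k/k!, k=0..N) with N=8, A=7.97 = 0.2339

0.2339


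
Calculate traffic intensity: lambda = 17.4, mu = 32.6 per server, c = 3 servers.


rho = lambda / (c * mu) = 17.4 / (3 * 32.6) = 0.1779

0.1779


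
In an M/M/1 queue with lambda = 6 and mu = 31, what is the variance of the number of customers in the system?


rho = 6/31; Var(N) = rho/(1-rho)^2 = 0.3

0.3


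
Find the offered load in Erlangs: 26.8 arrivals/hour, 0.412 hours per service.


Offered load a = lambda * E[S] = 26.8 * 0.412 = 11.04 Erlangs

11.04 Erlangs


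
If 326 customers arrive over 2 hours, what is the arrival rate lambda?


lambda = total arrivals / time = 326 / 2 = 163.0 per hour

163.0 per hour


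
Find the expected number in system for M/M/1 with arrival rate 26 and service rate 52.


rho = 26/52; L = rho/(1-rho) = 1.0

1.0


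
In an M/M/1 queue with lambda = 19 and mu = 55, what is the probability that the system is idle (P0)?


P0 = 1 - rho = 1 - 19/55 = 0.6545

0.6545


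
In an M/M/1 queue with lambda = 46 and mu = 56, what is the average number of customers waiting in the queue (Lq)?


rho = 46/56; Lq = rho^2/(1-rho) = 3.78

3.78


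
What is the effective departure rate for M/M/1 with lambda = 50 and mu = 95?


For a stable queue (lambda < mu), throughput = lambda = 50 per hour

50 per hour


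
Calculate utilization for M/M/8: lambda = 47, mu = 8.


rho = lambda/(c*mu) = 47/(8*8) = 0.7344

0.7344


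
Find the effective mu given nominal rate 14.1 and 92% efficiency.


Effective rate = mu * efficiency = 14.1 * 0.92 = 12.97 per hour

12.97 per hour


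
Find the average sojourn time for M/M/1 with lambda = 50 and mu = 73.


W = 1/(mu - lambda) = 1/(73 - 50) = 0.0435 hours

0.0435 hours


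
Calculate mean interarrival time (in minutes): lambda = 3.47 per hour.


Mean interarrival time = 60/lambda = 60/3.47 = 17.29 minutes

17.29 minutes


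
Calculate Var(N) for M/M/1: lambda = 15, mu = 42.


rho = 15/42; Var(N) = rho/(1-rho)^2 = 0.86

0.86


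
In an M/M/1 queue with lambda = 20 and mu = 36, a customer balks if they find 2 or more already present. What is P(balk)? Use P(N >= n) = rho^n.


P(N >= 2) = rho^2 = (20/36)^2 = 0.3086

0.3086


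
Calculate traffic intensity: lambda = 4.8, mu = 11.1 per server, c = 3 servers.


rho = lambda / (c * mu) = 4.8 / (3 * 11.1) = 0.1441

0.1441


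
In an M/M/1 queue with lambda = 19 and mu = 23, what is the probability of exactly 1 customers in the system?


rho = 19/23; P(n) = (1-rho)*rho^n = (1-19/23)*(19/23)^1 = 0.1437

0.1437


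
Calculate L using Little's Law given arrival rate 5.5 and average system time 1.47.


L = lambda * W = 5.5 * 1.47 = 8.09

8.09


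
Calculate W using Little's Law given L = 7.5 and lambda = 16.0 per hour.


W = L / lambda = 7.5 / 16.0 = 0.4688 hours

0.4688 hours


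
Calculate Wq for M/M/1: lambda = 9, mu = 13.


rho = 9/13; Wq = rho/(mu - lambda) = 0.1731 hours

0.1731 hours


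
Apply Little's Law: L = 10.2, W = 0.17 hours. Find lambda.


lambda = L / W = 10.2 / 0.17 = 60.0 per hour

60.0 per hour


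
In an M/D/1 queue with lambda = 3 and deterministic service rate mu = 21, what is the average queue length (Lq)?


M/D/1: Lq = rho^2 / (2*(1-rho)) where rho = 3/21; Lq = 0.01

0.01


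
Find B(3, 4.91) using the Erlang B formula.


B(N,A) = (A^N/N!) / sum(A^k/k!, k=0..N) with N=3, A=4.91 = 0.5234

0.5234


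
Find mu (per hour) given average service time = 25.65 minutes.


mu = 60 / avg_service_time = 60 / 25.65 = 2.34 per hour

2.34 per hour


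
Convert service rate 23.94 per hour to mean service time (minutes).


Mean service time = 60/mu = 60/23.94 = 2.51 minutes

2.51 minutes


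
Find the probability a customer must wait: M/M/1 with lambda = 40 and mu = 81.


P(wait) = rho = lambda/mu = 40/81 = 0.4938

0.4938


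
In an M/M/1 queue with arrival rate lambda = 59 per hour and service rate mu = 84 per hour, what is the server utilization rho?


rho = lambda/mu = 59/84 = 0.7024

0.7024


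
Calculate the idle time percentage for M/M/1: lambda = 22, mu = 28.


Idle fraction = (1 - rho) * 100 = (1 - 22/28) * 100 = 21.4%

21.4%


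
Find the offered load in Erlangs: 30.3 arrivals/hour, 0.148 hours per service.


Offered load a = lambda * E[S] = 30.3 * 0.148 = 4.48 Erlangs

4.48 Erlangs


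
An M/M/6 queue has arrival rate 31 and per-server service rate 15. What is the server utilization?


rho = lambda/(c*mu) = 31/(6*15) = 0.3444

0.3444


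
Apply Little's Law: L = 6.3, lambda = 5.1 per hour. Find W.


W = L / lambda = 6.3 / 5.1 = 1.2353 hours

1.2353 hours


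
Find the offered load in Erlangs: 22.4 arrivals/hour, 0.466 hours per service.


Offered load a = lambda * E[S] = 22.4 * 0.466 = 10.44 Erlangs

10.44 Erlangs


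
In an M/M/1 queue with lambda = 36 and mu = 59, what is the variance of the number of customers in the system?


rho = 36/59; Var(N) = rho/(1-rho)^2 = 4.02

4.02


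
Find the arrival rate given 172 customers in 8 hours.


lambda = total arrivals / time = 172 / 8 = 21.5 per hour

21.5 per hour


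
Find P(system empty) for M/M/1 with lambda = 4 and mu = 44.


P0 = 1 - rho = 1 - 4/44 = 0.9091

0.9091


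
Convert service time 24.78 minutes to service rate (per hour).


mu = 60 / avg_service_time = 60 / 24.78 = 2.42 per hour

2.42 per hour


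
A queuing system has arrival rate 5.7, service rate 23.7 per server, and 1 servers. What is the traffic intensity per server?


rho = lambda / (c * mu) = 5.7 / (1 * 23.7) = 0.2405

0.2405


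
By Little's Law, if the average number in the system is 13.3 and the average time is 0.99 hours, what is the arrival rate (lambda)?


lambda = L / W = 13.3 / 0.99 = 13.43 per hour

13.43 per hour


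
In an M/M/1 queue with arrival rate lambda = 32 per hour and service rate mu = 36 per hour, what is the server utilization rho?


rho = lambda/mu = 32/36 = 0.8889

0.8889


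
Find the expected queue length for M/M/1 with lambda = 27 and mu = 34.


rho = 27/34; Lq = rho^2/(1-rho) = 3.06

3.06


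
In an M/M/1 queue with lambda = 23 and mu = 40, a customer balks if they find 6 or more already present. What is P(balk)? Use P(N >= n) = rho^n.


P(N >= 6) = rho^6 = (23/40)^6 = 0.0361

0.0361


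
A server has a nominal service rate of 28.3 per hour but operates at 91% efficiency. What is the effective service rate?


Effective rate = mu * efficiency = 28.3 * 0.91 = 25.75 per hour

25.75 per hour


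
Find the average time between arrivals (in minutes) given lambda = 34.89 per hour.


Mean interarrival time = 60/lambda = 60/34.89 = 1.72 minutes

1.72 minutes


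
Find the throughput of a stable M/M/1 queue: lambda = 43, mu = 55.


For a stable queue (lambda < mu), throughput = lambda = 43 per hour

43 per hour


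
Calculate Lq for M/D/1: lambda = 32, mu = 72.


M/D/1: Lq = rho^2 / (2*(1-rho)) where rho = 32/72; Lq = 0.18

0.18


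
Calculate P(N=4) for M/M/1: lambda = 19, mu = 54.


rho = 19/54; P(n) = (1-rho)*rho^n = (1-19/54)*(19/54)^4 = 0.0099

0.0099


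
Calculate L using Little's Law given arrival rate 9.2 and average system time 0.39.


L = lambda * W = 9.2 * 0.39 = 3.59

3.59


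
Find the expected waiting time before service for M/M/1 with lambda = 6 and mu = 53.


rho = 6/53; Wq = rho/(mu - lambda) = 0.0024 hours

0.0024 hours


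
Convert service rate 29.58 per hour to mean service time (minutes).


Mean service time = 60/mu = 60/29.58 = 2.03 minutes

2.03 minutes


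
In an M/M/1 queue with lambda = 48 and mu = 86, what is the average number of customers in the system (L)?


rho = 48/86; L = rho/(1-rho) = 1.26

1.26


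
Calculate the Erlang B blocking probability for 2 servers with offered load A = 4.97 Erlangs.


B(N,A) = (A^N/N!) / sum(A^k/k!, k=0..N) with N=2, A=4.97 = 0.6741

0.6741


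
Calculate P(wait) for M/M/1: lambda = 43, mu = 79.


P(wait) = rho = lambda/mu = 43/79 = 0.5443

0.5443


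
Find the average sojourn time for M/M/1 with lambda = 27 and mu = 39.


W = 1/(mu - lambda) = 1/(39 - 27) = 0.0833 hours

0.0833 hours


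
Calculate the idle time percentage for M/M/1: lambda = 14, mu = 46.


Idle fraction = (1 - rho) * 100 = (1 - 14/46) * 100 = 69.6%

69.6%


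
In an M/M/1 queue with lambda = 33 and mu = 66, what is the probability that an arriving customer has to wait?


P(wait) = rho = lambda/mu = 33/66 = 0.5

0.5


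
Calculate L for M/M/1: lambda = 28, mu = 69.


rho = 28/69; L = rho/(1-rho) = 0.68

0.68


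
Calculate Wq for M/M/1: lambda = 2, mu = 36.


rho = 2/36; Wq = rho/(mu - lambda) = 0.0016 hours

0.0016 hours


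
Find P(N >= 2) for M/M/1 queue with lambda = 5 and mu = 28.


P(N >= 2) = rho^2 = (5/28)^2 = 0.0319

0.0319


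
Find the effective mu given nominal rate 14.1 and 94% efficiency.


Effective rate = mu * efficiency = 14.1 * 0.94 = 13.25 per hour

13.25 per hour


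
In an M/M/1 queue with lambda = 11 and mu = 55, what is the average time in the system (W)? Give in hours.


W = 1/(mu - lambda) = 1/(55 - 11) = 0.0227 hours

0.0227 hours


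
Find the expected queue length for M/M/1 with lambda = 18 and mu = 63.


rho = 18/63; Lq = rho^2/(1-rho) = 0.11

0.11


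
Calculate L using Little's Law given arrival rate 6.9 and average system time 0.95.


L = lambda * W = 6.9 * 0.95 = 6.56

6.56


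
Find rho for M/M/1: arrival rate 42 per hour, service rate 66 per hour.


rho = lambda/mu = 42/66 = 0.6364

0.6364


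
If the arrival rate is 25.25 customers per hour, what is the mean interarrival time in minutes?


Mean interarrival time = 60/lambda = 60/25.25 = 2.38 minutes

2.38 minutes


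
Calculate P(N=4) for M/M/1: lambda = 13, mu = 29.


rho = 13/29; P(n) = (1-rho)*rho^n = (1-13/29)*(13/29)^4 = 0.0223

0.0223


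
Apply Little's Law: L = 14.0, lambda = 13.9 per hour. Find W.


W = L / lambda = 14.0 / 13.9 = 1.0072 hours

1.0072 hours


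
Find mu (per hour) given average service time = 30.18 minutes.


mu = 60 / avg_service_time = 60 / 30.18 = 1.99 per hour

1.99 per hour


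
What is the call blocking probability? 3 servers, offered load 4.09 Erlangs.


B(N,A) = (A^N/N!) / sum(A^k/k!, k=0..N) with N=3, A=4.09 = 0.4587

0.4587


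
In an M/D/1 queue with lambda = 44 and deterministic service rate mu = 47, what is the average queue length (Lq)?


M/D/1: Lq = rho^2 / (2*(1-rho)) where rho = 44/47; Lq = 6.87

6.87


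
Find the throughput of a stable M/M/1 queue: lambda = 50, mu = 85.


For a stable queue (lambda < mu), throughput = lambda = 50 per hour

50 per hour


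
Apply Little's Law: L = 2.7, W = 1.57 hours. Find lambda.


lambda = L / W = 2.7 / 1.57 = 1.72 per hour

1.72 per hour


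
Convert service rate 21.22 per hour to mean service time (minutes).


Mean service time = 60/mu = 60/21.22 = 2.83 minutes

2.83 minutes


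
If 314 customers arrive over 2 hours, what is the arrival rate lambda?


lambda = total arrivals / time = 314 / 2 = 157.0 per hour

157.0 per hour


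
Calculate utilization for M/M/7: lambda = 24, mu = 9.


rho = lambda/(c*mu) = 24/(7*9) = 0.381

0.381


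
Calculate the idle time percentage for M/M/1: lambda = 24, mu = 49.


Idle fraction = (1 - rho) * 100 = (1 - 24/49) * 100 = 51.0%

51.0%


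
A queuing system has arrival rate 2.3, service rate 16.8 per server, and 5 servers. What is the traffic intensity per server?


rho = lambda / (c * mu) = 2.3 / (5 * 16.8) = 0.0274

0.0274


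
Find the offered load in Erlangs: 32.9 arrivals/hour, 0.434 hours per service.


Offered load a = lambda * E[S] = 32.9 * 0.434 = 14.28 Erlangs

14.28 Erlangs


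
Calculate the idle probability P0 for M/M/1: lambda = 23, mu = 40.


P0 = 1 - rho = 1 - 23/40 = 0.425

0.425


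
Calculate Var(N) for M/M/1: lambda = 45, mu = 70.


rho = 45/70; Var(N) = rho/(1-rho)^2 = 5.04

5.04


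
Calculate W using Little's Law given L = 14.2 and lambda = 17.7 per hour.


W = L / lambda = 14.2 / 17.7 = 0.8023 hours

0.8023 hours


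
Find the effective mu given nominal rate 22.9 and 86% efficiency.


Effective rate = mu * efficiency = 22.9 * 0.86 = 19.69 per hour

19.69 per hour


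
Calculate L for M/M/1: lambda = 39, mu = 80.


rho = 39/80; L = rho/(1-rho) = 0.95

0.95


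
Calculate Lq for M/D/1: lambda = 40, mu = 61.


M/D/1: Lq = rho^2 / (2*(1-rho)) where rho = 40/61; Lq = 0.62

0.62


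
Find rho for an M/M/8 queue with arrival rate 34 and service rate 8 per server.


rho = lambda/(c*mu) = 34/(8*8) = 0.5313

0.5313


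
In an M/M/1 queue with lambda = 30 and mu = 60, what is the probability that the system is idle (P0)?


P0 = 1 - rho = 1 - 30/60 = 0.5

0.5


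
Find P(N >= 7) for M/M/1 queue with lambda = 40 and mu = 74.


P(N >= 7) = rho^7 = (40/74)^7 = 0.0135

0.0135


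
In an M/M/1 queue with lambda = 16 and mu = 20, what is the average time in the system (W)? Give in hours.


W = 1/(mu - lambda) = 1/(20 - 16) = 0.25 hours

0.25 hours


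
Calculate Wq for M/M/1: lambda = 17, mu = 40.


rho = 17/40; Wq = rho/(mu - lambda) = 0.0185 hours

0.0185 hours


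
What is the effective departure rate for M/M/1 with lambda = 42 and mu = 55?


For a stable queue (lambda < mu), throughput = lambda = 42 per hour

42 per hour


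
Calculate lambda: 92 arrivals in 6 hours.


lambda = total arrivals / time = 92 / 6 = 15.33 per hour

15.33 per hour


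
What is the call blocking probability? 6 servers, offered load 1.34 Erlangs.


B(N,A) = (A^N/N!) / sum(A^k/k!, k=0..N) with N=6, A=1.34 = 0.0021

0.0021


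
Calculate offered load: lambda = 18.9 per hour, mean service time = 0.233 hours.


Offered load a = lambda * E[S] = 18.9 * 0.233 = 4.4 Erlangs

4.4 Erlangs


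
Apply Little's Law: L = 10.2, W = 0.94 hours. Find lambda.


lambda = L / W = 10.2 / 0.94 = 10.85 per hour

10.85 per hour


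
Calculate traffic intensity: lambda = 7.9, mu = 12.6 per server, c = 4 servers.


rho = lambda / (c * mu) = 7.9 / (4 * 12.6) = 0.1567

0.1567


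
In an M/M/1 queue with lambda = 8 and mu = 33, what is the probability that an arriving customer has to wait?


P(wait) = rho = lambda/mu = 8/33 = 0.2424

0.2424


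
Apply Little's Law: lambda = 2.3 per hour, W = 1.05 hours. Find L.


L = lambda * W = 2.3 * 1.05 = 2.42

2.42


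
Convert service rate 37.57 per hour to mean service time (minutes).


Mean service time = 60/mu = 60/37.57 = 1.6 minutes

1.6 minutes


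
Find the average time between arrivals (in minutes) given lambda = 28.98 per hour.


Mean interarrival time = 60/lambda = 60/28.98 = 2.07 minutes

2.07 minutes


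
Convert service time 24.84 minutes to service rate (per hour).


mu = 60 / avg_service_time = 60 / 24.84 = 2.42 per hour

2.42 per hour


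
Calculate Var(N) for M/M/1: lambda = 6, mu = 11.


rho = 6/11; Var(N) = rho/(1-rho)^2 = 2.64

2.64


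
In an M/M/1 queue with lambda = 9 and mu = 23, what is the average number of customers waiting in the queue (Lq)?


rho = 9/23; Lq = rho^2/(1-rho) = 0.25

0.25


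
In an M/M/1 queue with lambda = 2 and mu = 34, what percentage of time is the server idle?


Idle fraction = (1 - rho) * 100 = (1 - 2/34) * 100 = 94.1%

94.1%


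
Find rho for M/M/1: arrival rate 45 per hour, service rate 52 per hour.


rho = lambda/mu = 45/52 = 0.8654

0.8654


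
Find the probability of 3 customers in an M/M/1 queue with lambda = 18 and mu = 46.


rho = 18/46; P(n) = (1-rho)*rho^n = (1-18/46)*(18/46)^3 = 0.0365

0.0365


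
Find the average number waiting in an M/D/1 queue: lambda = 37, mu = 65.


M/D/1: Lq = rho^2 / (2*(1-rho)) where rho = 37/65; Lq = 0.38

0.38


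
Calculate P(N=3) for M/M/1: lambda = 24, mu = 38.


rho = 24/38; P(n) = (1-rho)*rho^n = (1-24/38)*(24/38)^3 = 0.0928

0.0928


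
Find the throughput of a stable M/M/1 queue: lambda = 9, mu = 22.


For a stable queue (lambda < mu), throughput = lambda = 9 per hour

9 per hour


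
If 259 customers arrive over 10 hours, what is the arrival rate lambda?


lambda = total arrivals / time = 259 / 10 = 25.9 per hour

25.9 per hour


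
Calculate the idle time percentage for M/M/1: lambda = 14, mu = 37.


Idle fraction = (1 - rho) * 100 = (1 - 14/37) * 100 = 62.2%

62.2%


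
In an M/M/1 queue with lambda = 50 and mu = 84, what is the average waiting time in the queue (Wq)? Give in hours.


rho = 50/84; Wq = rho/(mu - lambda) = 0.0175 hours

0.0175 hours


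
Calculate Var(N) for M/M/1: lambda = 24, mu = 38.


rho = 24/38; Var(N) = rho/(1-rho)^2 = 4.65

4.65


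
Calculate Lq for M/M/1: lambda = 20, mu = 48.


rho = 20/48; Lq = rho^2/(1-rho) = 0.3

0.3


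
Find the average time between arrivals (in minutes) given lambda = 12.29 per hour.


Mean interarrival time = 60/lambda = 60/12.29 = 4.88 minutes

4.88 minutes


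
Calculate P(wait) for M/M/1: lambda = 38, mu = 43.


P(wait) = rho = lambda/mu = 38/43 = 0.8837

0.8837


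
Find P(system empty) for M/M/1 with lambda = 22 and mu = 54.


P0 = 1 - rho = 1 - 22/54 = 0.5926

0.5926


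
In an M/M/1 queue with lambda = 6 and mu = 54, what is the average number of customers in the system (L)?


rho = 6/54; L = rho/(1-rho) = 0.13

0.13


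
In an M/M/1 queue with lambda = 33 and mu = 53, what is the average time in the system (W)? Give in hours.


W = 1/(mu - lambda) = 1/(53 - 33) = 0.05 hours

0.05 hours


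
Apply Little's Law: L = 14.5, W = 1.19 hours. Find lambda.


lambda = L / W = 14.5 / 1.19 = 12.18 per hour

12.18 per hour


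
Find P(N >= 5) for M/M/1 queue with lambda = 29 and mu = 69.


P(N >= 5) = rho^5 = (29/69)^5 = 0.0131

0.0131


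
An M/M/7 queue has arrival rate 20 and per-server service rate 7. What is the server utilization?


rho = lambda/(c*mu) = 20/(7*7) = 0.4082

0.4082


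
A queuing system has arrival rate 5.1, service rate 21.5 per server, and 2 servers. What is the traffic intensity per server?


rho = lambda / (c * mu) = 5.1 / (2 * 21.5) = 0.1186

0.1186


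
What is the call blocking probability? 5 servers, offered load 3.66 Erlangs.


B(N,A) = (A^N/N!) / sum(A^k/k!, k=0..N) with N=5, A=3.66 = 0.1685

0.1685


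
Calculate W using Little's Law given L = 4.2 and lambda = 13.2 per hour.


W = L / lambda = 4.2 / 13.2 = 0.3182 hours

0.3182 hours


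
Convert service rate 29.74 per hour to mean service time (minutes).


Mean service time = 60/mu = 60/29.74 = 2.02 minutes

2.02 minutes


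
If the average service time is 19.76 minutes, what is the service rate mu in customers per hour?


mu = 60 / avg_service_time = 60 / 19.76 = 3.04 per hour

3.04 per hour


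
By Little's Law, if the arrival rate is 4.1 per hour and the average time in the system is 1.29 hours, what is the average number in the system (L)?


L = lambda * W = 4.1 * 1.29 = 5.29

5.29


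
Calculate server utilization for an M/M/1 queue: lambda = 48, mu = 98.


rho = lambda/mu = 48/98 = 0.4898

0.4898


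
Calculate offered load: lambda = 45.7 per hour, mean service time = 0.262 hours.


Offered load a = lambda * E[S] = 45.7 * 0.262 = 11.97 Erlangs

11.97 Erlangs


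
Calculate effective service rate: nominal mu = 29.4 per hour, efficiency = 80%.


Effective rate = mu * efficiency = 29.4 * 0.8 = 23.52 per hour

23.52 per hour


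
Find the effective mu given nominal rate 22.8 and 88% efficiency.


Effective rate = mu * efficiency = 22.8 * 0.88 = 20.06 per hour

20.06 per hour


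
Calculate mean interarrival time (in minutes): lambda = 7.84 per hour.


Mean interarrival time = 60/lambda = 60/7.84 = 7.65 minutes

7.65 minutes


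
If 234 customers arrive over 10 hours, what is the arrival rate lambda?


lambda = total arrivals / time = 234 / 10 = 23.4 per hour

23.4 per hour


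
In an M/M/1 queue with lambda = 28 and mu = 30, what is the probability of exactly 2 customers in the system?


rho = 28/30; P(n) = (1-rho)*rho^n = (1-28/30)*(28/30)^2 = 0.0581

0.0581


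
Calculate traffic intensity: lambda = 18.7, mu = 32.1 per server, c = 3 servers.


rho = lambda / (c * mu) = 18.7 / (3 * 32.1) = 0.1942

0.1942


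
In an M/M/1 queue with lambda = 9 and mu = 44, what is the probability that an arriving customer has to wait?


P(wait) = rho = lambda/mu = 9/44 = 0.2045

0.2045


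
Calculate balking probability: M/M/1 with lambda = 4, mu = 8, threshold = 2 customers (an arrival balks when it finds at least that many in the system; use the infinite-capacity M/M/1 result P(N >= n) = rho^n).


P(N >= 2) = rho^2 = (4/8)^2 = 0.25

0.25


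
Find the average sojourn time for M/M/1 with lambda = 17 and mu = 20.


W = 1/(mu - lambda) = 1/(20 - 17) = 0.3333 hours

0.3333 hours


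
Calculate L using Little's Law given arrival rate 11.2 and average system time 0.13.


L = lambda * W = 11.2 * 0.13 = 1.46

1.46


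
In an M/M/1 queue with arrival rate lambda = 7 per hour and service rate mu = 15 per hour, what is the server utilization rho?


rho = lambda/mu = 7/15 = 0.4667

0.4667


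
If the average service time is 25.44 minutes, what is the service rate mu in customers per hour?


mu = 60 / avg_service_time = 60 / 25.44 = 2.36 per hour

2.36 per hour


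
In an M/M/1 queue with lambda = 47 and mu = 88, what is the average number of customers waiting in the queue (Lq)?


rho = 47/88; Lq = rho^2/(1-rho) = 0.61

0.61


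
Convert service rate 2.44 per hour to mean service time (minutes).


Mean service time = 60/mu = 60/2.44 = 24.59 minutes

24.59 minutes


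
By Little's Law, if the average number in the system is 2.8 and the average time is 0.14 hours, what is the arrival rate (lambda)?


lambda = L / W = 2.8 / 0.14 = 20.0 per hour

20.0 per hour


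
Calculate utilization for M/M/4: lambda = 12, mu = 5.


rho = lambda/(c*mu) = 12/(4*5) = 0.6

0.6


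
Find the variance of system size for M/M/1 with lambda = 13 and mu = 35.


rho = 13/35; Var(N) = rho/(1-rho)^2 = 0.94

0.94


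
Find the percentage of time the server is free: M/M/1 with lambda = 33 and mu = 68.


Idle fraction = (1 - rho) * 100 = (1 - 33/68) * 100 = 51.5%

51.5%


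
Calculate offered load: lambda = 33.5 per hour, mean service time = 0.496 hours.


Offered load a = lambda * E[S] = 33.5 * 0.496 = 16.62 Erlangs

16.62 Erlangs


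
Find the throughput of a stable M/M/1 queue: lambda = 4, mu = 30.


For a stable queue (lambda < mu), throughput = lambda = 4 per hour

4 per hour


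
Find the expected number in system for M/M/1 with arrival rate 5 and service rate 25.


rho = 5/25; L = rho/(1-rho) = 0.25

0.25


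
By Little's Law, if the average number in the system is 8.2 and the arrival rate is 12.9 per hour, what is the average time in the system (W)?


W = L / lambda = 8.2 / 12.9 = 0.6357 hours

0.6357 hours


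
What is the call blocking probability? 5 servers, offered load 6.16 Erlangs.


B(N,A) = (A^N/N!) / sum(A^k/k!, k=0..N) with N=5, A=6.16 = 0.3714

0.3714


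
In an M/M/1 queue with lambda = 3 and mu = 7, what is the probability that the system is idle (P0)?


P0 = 1 - rho = 1 - 3/7 = 0.5714

0.5714


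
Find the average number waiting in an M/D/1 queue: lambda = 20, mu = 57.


M/D/1: Lq = rho^2 / (2*(1-rho)) where rho = 20/57; Lq = 0.09

0.09


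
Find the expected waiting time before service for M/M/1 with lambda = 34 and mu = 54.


rho = 34/54; Wq = rho/(mu - lambda) = 0.0315 hours

0.0315 hours


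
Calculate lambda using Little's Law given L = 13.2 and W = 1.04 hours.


lambda = L / W = 13.2 / 1.04 = 12.69 per hour

12.69 per hour


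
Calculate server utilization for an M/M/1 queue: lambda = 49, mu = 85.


rho = lambda/mu = 49/85 = 0.5765

0.5765


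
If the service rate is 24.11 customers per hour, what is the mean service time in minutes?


Mean service time = 60/mu = 60/24.11 = 2.49 minutes

2.49 minutes


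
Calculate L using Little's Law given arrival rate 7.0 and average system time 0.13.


L = lambda * W = 7.0 * 0.13 = 0.91

0.91


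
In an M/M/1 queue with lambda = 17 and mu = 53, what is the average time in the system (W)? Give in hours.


W = 1/(mu - lambda) = 1/(53 - 17) = 0.0278 hours

0.0278 hours


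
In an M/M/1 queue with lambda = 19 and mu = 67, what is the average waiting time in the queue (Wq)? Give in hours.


rho = 19/67; Wq = rho/(mu - lambda) = 0.0059 hours

0.0059 hours


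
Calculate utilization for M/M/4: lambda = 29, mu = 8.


rho = lambda/(c*mu) = 29/(4*8) = 0.9063

0.9063


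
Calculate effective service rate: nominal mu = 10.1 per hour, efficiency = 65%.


Effective rate = mu * efficiency = 10.1 * 0.65 = 6.57 per hour

6.57 per hour


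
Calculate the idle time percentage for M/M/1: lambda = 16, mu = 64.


Idle fraction = (1 - rho) * 100 = (1 - 16/64) * 100 = 75.0%

75.0%


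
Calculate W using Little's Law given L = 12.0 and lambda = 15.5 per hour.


W = L / lambda = 12.0 / 15.5 = 0.7742 hours

0.7742 hours


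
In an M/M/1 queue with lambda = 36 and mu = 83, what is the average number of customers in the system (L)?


rho = 36/83; L = rho/(1-rho) = 0.77

0.77


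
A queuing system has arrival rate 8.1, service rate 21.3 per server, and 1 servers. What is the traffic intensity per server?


rho = lambda / (c * mu) = 8.1 / (1 * 21.3) = 0.3803

0.3803


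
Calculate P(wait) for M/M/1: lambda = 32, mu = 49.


P(wait) = rho = lambda/mu = 32/49 = 0.6531

0.6531


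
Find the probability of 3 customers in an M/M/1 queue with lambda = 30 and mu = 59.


rho = 30/59; P(n) = (1-rho)*rho^n = (1-30/59)*(30/59)^3 = 0.0646

0.0646


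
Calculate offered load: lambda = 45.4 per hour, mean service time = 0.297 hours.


Offered load a = lambda * E[S] = 45.4 * 0.297 = 13.48 Erlangs

13.48 Erlangs


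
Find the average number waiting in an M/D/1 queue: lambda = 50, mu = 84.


M/D/1: Lq = rho^2 / (2*(1-rho)) where rho = 50/84; Lq = 0.44

0.44


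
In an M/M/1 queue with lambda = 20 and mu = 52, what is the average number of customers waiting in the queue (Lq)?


rho = 20/52; Lq = rho^2/(1-rho) = 0.24

0.24


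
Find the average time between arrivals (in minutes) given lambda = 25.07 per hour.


Mean interarrival time = 60/lambda = 60/25.07 = 2.39 minutes

2.39 minutes


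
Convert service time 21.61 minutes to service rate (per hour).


mu = 60 / avg_service_time = 60 / 21.61 = 2.78 per hour

2.78 per hour


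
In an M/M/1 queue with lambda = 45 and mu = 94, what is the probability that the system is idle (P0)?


P0 = 1 - rho = 1 - 45/94 = 0.5213

0.5213


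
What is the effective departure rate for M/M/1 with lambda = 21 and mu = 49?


For a stable queue (lambda < mu), throughput = lambda = 21 per hour

21 per hour


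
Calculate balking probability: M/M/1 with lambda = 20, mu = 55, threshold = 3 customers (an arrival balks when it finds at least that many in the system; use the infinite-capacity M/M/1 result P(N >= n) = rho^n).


P(N >= 3) = rho^3 = (20/55)^3 = 0.0481

0.0481


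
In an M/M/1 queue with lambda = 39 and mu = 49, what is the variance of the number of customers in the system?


rho = 39/49; Var(N) = rho/(1-rho)^2 = 19.11

19.11


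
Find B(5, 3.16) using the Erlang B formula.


B(N,A) = (A^N/N!) / sum(A^k/k!, k=0..N) with N=5, A=3.16 = 0.1239

0.1239


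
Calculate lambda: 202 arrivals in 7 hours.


lambda = total arrivals / time = 202 / 7 = 28.86 per hour

28.86 per hour


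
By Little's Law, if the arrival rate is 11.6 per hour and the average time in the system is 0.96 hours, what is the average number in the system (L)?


L = lambda * W = 11.6 * 0.96 = 11.14

11.14


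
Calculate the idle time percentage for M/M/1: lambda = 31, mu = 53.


Idle fraction = (1 - rho) * 100 = (1 - 31/53) * 100 = 41.5%

41.5%


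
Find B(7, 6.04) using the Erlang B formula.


B(N,A) = (A^N/N!) / sum(A^k/k!, k=0..N) with N=7, A=6.04 = 0.1877

0.1877


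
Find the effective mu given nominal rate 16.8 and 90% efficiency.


Effective rate = mu * efficiency = 16.8 * 0.9 = 15.12 per hour

15.12 per hour


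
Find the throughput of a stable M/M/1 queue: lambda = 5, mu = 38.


For a stable queue (lambda < mu), throughput = lambda = 5 per hour

5 per hour


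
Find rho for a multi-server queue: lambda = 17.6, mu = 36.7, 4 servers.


rho = lambda / (c * mu) = 17.6 / (4 * 36.7) = 0.1199

0.1199


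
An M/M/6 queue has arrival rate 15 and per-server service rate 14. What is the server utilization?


rho = lambda/(c*mu) = 15/(6*14) = 0.1786

0.1786


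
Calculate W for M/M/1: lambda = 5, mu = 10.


W = 1/(mu - lambda) = 1/(10 - 5) = 0.2 hours

0.2 hours


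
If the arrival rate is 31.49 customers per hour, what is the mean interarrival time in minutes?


Mean interarrival time = 60/lambda = 60/31.49 = 1.91 minutes

1.91 minutes


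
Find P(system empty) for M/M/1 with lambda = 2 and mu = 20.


P0 = 1 - rho = 1 - 2/20 = 0.9

0.9


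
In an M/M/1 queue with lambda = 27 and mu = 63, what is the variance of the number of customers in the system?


rho = 27/63; Var(N) = rho/(1-rho)^2 = 1.31

1.31


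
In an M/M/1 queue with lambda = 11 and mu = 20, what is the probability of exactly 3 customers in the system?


rho = 11/20; P(n) = (1-rho)*rho^n = (1-11/20)*(11/20)^3 = 0.0749

0.0749


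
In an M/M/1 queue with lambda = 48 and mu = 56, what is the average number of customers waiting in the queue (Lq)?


rho = 48/56; Lq = rho^2/(1-rho) = 5.14

5.14


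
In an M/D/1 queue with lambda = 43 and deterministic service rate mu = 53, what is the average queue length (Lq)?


M/D/1: Lq = rho^2 / (2*(1-rho)) where rho = 43/53; Lq = 1.74

1.74


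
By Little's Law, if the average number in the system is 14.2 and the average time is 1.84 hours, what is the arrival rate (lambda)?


lambda = L / W = 14.2 / 1.84 = 7.72 per hour

7.72 per hour


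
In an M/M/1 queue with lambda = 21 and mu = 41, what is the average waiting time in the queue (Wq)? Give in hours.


rho = 21/41; Wq = rho/(mu - lambda) = 0.0256 hours

0.0256 hours


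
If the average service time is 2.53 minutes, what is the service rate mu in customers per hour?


mu = 60 / avg_service_time = 60 / 2.53 = 23.72 per hour

23.72 per hour


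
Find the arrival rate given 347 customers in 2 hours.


lambda = total arrivals / time = 347 / 2 = 173.5 per hour

173.5 per hour


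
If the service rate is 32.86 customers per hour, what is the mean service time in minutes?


Mean service time = 60/mu = 60/32.86 = 1.83 minutes

1.83 minutes


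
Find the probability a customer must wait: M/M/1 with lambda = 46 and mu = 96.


P(wait) = rho = lambda/mu = 46/96 = 0.4792

0.4792


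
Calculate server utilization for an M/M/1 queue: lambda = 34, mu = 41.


rho = lambda/mu = 34/41 = 0.8293

0.8293


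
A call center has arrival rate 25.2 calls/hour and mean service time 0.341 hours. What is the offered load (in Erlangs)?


Offered load a = lambda * E[S] = 25.2 * 0.341 = 8.59 Erlangs

8.59 Erlangs


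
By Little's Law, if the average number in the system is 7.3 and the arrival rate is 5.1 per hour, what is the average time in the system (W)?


W = L / lambda = 7.3 / 5.1 = 1.4314 hours

1.4314 hours


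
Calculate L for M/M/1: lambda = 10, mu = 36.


rho = 10/36; L = rho/(1-rho) = 0.38

0.38


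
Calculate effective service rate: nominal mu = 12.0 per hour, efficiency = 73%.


Effective rate = mu * efficiency = 12.0 * 0.73 = 8.76 per hour

8.76 per hour


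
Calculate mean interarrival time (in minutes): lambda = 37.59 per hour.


Mean interarrival time = 60/lambda = 60/37.59 = 1.6 minutes

1.6 minutes


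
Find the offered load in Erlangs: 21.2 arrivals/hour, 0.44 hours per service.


Offered load a = lambda * E[S] = 21.2 * 0.44 = 9.33 Erlangs

9.33 Erlangs


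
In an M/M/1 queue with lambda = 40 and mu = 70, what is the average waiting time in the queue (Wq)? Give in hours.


rho = 40/70; Wq = rho/(mu - lambda) = 0.019 hours

0.019 hours


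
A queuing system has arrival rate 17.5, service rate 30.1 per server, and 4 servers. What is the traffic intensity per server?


rho = lambda / (c * mu) = 17.5 / (4 * 30.1) = 0.1453

0.1453


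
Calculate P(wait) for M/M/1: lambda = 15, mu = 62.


P(wait) = rho = lambda/mu = 15/62 = 0.2419

0.2419


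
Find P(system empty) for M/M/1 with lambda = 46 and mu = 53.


P0 = 1 - rho = 1 - 46/53 = 0.1321

0.1321


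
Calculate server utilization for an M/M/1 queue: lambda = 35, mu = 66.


rho = lambda/mu = 35/66 = 0.5303

0.5303


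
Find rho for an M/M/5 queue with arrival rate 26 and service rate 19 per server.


rho = lambda/(c*mu) = 26/(5*19) = 0.2737

0.2737
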